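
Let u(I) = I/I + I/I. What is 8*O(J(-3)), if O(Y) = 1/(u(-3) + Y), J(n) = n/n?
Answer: 8/3 ≈ 2.6667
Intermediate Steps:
J(n) = 1
u(I) = 2 (u(I) = 1 + 1 = 2)
O(Y) = 1/(2 + Y)
8*O(J(-3)) = 8/(2 + 1) = 8/3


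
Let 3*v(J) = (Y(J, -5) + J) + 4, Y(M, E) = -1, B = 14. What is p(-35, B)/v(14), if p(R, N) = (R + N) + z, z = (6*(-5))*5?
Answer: -513/17 ≈ -30.176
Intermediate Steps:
z = -150 (z = -30*5 = -150)
p(R, N) = -150 + N + R (p(R, N) = (R + N) - 150 = (N + R) - 150 = -150 + N + R)
v(J) = 1 + J/3 (v(J) = ((-1 + J) + 4)/3 = (3 + J)/3 = 1 + J/3)
p(-35, B)/v(14) = (-150 + 14 - 35)/(1 + (⅓)*14) = -171/(1 + 14/3) = -171/17/3 = -171*3/17 = -513/17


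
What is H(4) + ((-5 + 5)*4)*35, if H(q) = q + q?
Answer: 8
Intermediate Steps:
H(q) = 2*q
H(4) + ((-5 + 5)*4)*35 = 2*4 + ((-5 + 5)*4)*35 = 8 + (0*4)*35 = 8 + 0*35 = 8 + 0 = 8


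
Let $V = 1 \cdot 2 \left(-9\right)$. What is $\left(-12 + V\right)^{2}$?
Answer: $900$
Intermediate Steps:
$V = -18$ ($V = 2 \left(-9\right) = -18$)
$\left(-12 + V\right)^{2} = \left(-12 - 18\right)^{2} = \left(-30\right)^{2} = 900$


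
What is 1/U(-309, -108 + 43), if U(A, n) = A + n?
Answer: -1/374 ≈ -0.0026738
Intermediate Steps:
1/U(-309, -108 + 43) = 1/(-309 + (-108 + 43)) = 1/(-309 - 65) = 1/(-374) = -1/374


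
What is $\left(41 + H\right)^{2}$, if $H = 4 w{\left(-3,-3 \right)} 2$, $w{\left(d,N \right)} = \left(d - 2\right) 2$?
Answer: $1521$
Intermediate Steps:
$w{\left(d,N \right)} = -4 + 2 d$ ($w{\left(d,N \right)} = \left(-2 + d\right) 2 = -4 + 2 d$)
$H = -80$ ($H = 4 \left(-4 + 2 \left(-3\right)\right) 2 = 4 \left(-4 - 6\right) 2 = 4 \left(-10\right) 2 = \left(-40\right) 2 = -80$)
$\left(41 + H\right)^{2} = \left(41 - 80\right)^{2} = \left(-39\right)^{2} = 1521$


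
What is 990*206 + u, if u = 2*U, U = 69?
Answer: 204078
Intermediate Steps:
u = 138 (u = 2*69 = 138)
990*206 + u = 990*206 + 138 = 203940 + 138 = 204078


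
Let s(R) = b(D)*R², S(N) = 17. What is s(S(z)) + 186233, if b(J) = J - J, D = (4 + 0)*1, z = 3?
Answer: 186233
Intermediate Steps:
D = 4 (D = 4*1 = 4)
b(J) = 0
s(R) = 0 (s(R) = 0*R² = 0)
s(S(z)) + 186233 = 0 + 186233 = 186233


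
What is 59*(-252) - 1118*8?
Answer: -23812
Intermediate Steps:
59*(-252) - 1118*8 = -14868 - 1*8944 = -14868 - 8944 = -23812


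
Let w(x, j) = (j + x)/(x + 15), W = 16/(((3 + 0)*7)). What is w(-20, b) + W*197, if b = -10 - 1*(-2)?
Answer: 16348/105 ≈ 155.70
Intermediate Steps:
b = -8 (b = -10 + 2 = -8)
W = 16/21 (W = 16/((3*7)) = 16/21 ≈ 0.76190)
w(x, j) = (j + x)/(15 + x)
w(-20, b) + W*197 = (-8 - 20)/(15 - 20) + (16/21)*197 = -28/(-5) + 3152/21 = -⅕*(-28) + 3152/21 = 28/5 + 3152/21 = 16348/105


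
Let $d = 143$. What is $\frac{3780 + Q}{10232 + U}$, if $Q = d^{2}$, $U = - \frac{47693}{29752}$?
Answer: $\frac{720861208}{304374771} \approx 2.3683$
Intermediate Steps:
$U = - \frac{47693}{29752}$ ($U = \left(-47693\right) \frac{1}{29752} = - \frac{47693}{29752} \approx -1.603$)
$Q = 20449$ ($Q = 143^{2} = 20449$)
$\frac{3780 + Q}{10232 + U} = \frac{3780 + 20449}{10232 - \frac{47693}{29752}} = \frac{24229}{\frac{304374771}{29752}} = 24229 \cdot \frac{29752}{304374771} = \frac{720861208}{304374771}$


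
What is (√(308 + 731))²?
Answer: 1039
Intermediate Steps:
(√(308 + 731))² = (√1039)² = 1039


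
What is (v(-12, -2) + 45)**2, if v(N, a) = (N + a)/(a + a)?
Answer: 9409/4 ≈ 2352.3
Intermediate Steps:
v(N, a) = (N + a)/(2*a) (v(N, a) = (N + a)/((2*a)) = (N + a)*(1/(2*a)) = (N + a)/(2*a))
(v(-12, -2) + 45)**2 = ((1/2)*(-12 - 2)/(-2) + 45)**2 = ((1/2)*(-1/2)*(-14) + 45)**2 = (7/2 + 45)**2 = (97/2)**2 = 9409/4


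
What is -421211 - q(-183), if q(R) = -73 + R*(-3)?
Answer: -421687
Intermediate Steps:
q(R) = -73 - 3*R
-421211 - q(-183) = -421211 - (-73 - 3*(-183)) = -421211 - (-73 + 549) = -421211 - 1*476 = -421211 - 476 = -421687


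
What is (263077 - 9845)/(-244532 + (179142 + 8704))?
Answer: -18088/4049 ≈ -4.4673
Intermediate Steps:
(263077 - 9845)/(-244532 + (179142 + 8704)) = 253232/(-244532 + 187846) = 253232/(-56686) = 253232*(-1/56686) = -18088/4049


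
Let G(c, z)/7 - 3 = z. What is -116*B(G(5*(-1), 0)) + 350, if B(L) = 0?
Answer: 350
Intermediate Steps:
G(c, z) = 21 + 7*z
-116*B(G(5*(-1), 0)) + 350 = -116*0 + 350 = 0 + 350 = 350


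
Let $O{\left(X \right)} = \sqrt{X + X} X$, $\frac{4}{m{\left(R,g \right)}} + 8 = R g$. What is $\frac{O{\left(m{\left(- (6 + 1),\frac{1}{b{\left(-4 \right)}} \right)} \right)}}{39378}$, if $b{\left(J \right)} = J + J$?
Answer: $- \frac{128 i \sqrt{57}}{63969561} \approx - 1.5107 \cdot 10^{-5} i$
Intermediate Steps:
$b{\left(J \right)} = 2 J$
$m{\left(R,g \right)} = \frac{4}{-8 + R g}$
$O{\left(X \right)} = \sqrt{2} X^{\frac{3}{2}}$ ($O{\left(X \right)} = \sqrt{2 X} X = \sqrt{2} \sqrt{X} X = \sqrt{2} X^{\frac{3}{2}}$)
$\frac{O{\left(m{\left(- (6 + 1),\frac{1}{b{\left(-4 \right)}} \right)} \right)}}{39378} = \frac{\sqrt{2} \left(\frac{4}{-8 + \frac{\left(-1\right) \left(6 + 1\right)}{2 \left(-4\right)}}\right)^{\frac{3}{2}}}{39378} = \sqrt{2} \left(\frac{4}{-8 + \frac{\left(-1\right) 7}{-8}}\right)^{\frac{3}{2}} \cdot \frac{1}{39378} = \sqrt{2} \left(\frac{4}{-8 - - \frac{7}{8}}\right)^{\frac{3}{2}} \cdot \frac{1}{39378} = \sqrt{2} \left(\frac{4}{-8 + \frac{7}{8}}\right)^{\frac{3}{2}} \cdot \frac{1}{39378} = \sqrt{2} \left(\frac{4}{- \frac{57}{8}}\right)^{\frac{3}{2}} \cdot \frac{1}{39378} = \sqrt{2} \left(4 \left(- \frac{8}{57}\right)\right)^{\frac{3}{2}} \cdot \frac{1}{39378} = \sqrt{2} \left(- \frac{32}{57}\right)^{\frac{3}{2}} \cdot \frac{1}{39378} = \sqrt{2} \left(- \frac{128 i \sqrt{114}}{3249}\right) \frac{1}{39378} = - \frac{256 i \sqrt{57}}{3249} \cdot \frac{1}{39378} = - \frac{128 i \sqrt{57}}{63969561}$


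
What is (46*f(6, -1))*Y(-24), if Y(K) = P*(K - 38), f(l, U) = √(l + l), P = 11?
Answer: -62744*√3 ≈ -1.0868e+5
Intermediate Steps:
f(l, U) = √2*√l (f(l, U) = √(2*l) = √2*√l)
Y(K) = -418 + 11*K (Y(K) = 11*(K - 38) = 11*(-38 + K) = -418 + 11*K)
(46*f(6, -1))*Y(-24) = (46*(√2*√6))*(-418 + 11*(-24)) = (46*(2*√3))*(-418 - 264) = (92*√3)*(-682) = -62744*√3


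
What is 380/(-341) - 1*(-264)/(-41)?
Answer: -105604/13981 ≈ -7.5534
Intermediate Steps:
380/(-341) - 1*(-264)/(-41) = 380*(-1/341) + 264*(-1/41) = -380/341 - 264/41 = -105604/13981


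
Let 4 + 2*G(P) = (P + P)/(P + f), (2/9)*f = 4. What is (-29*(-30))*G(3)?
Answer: -11310/7 ≈ -1615.7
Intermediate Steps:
f = 18 (f = (9/2)*4 = 18)
G(P) = -2 + P/(18 + P) (G(P) = -2 + ((P + P)/(P + 18))/2 = -2 + ((2*P)/(18 + P))/2 = -2 + (2*P/(18 + P))/2 = -2 + P/(18 + P))
(-29*(-30))*G(3) = (-29*(-30))*((-36 - 1*3)/(18 + 3)) = 870*((-36 - 3)/21) = 870*((1/21)*(-39)) = 870*(-13/7) = -11310/7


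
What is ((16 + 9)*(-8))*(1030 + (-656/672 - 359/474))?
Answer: -341178800/1659 ≈ -2.0565e+5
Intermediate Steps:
((16 + 9)*(-8))*(1030 + (-656/672 - 359/474)) = (25*(-8))*(1030 + (-656*1/672 - 359*1/474)) = -200*(1030 + (-41/42 - 359/474)) = -200*(1030 - 2876/1659) = -200*1705894/1659 = -341178800/1659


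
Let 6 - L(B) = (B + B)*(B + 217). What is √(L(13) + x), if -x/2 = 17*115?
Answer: 2*I*√2471 ≈ 99.418*I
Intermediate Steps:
L(B) = 6 - 2*B*(217 + B) (L(B) = 6 - (B + B)*(B + 217) = 6 - 2*B*(217 + B))
x = -3910 (x = -34*115 = -2*1955 = -3910)
√(L(13) + x) = √((6 - 434*13 - 2*13²) - 3910) = √((6 - 5642 - 2*169) - 3910) = √((6 - 5642 - 338) - 3910) = √(-5974 - 3910) = √(-9884) = 2*I*√2471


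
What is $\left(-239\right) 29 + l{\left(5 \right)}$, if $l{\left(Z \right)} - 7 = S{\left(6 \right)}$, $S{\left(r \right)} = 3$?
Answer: $-6921$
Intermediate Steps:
$l{\left(Z \right)} = 10$ ($l{\left(Z \right)} = 7 + 3 = 10$)
$\left(-239\right) 29 + l{\left(5 \right)} = \left(-239\right) 29 + 10 = -6931 + 10 = -6921$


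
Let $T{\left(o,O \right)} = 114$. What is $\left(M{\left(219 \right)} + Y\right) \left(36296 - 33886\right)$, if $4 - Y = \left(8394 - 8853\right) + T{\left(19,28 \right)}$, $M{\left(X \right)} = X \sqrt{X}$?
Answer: $841090 + 527790 \sqrt{219} \approx 8.6517 \cdot 10^{6}$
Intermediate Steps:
$M{\left(X \right)} = X^{\frac{3}{2}}$
$Y = 349$ ($Y = 4 - \left(\left(8394 - 8853\right) + 114\right) = 4 - \left(-459 + 114\right) = 4 - -345 = 4 + 345 = 349$)
$\left(M{\left(219 \right)} + Y\right) \left(36296 - 33886\right) = \left(219^{\frac{3}{2}} + 349\right) \left(36296 - 33886\right) = \left(219 \sqrt{219} + 349\right) 2410 = \left(349 + 219 \sqrt{219}\right) 2410 = 841090 + 527790 \sqrt{219}$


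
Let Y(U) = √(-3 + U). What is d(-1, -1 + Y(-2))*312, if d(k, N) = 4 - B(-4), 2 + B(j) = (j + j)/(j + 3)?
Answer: -624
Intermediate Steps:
B(j) = -2 + 2*j/(3 + j) (B(j) = -2 + (j + j)/(j + 3) = -2 + (2*j)/(3 + j) = -2 + 2*j/(3 + j))
d(k, N) = -2 (d(k, N) = 4 - (-6)/(3 - 4) = 4 - (-6)/(-1) = 4 - (-6)*(-1) = 4 - 1*6 = 4 - 6 = -2)
d(-1, -1 + Y(-2))*312 = -2*312 = -624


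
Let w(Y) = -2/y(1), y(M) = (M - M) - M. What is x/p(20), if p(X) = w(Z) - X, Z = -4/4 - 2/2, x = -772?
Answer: 386/9 ≈ 42.889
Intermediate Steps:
y(M) = -M (y(M) = 0 - M = -M)
Z = -2 (Z = -4*¼ - 2*½ = -1 - 1 = -2)
w(Y) = 2 (w(Y) = -2/((-1*1)) = -2/(-1) = -2*(-1) = 2)
p(X) = 2 - X
x/p(20) = -772/(2 - 1*20) = -772/(2 - 20) = -772/(-18) = -772*(-1/18) = 386/9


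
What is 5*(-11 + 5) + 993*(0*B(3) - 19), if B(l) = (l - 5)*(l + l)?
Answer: -18897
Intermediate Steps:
B(l) = 2*l*(-5 + l) (B(l) = (-5 + l)*(2*l) = 2*l*(-5 + l))
5*(-11 + 5) + 993*(0*B(3) - 19) = 5*(-11 + 5) + 993*(0*(2*3*(-5 + 3)) - 19) = 5*(-6) + 993*(0*(2*3*(-2)) - 19) = -30 + 993*(0*(-12) - 19) = -30 + 993*(0 - 19) = -30 + 993*(-19) = -30 - 18867 = -18897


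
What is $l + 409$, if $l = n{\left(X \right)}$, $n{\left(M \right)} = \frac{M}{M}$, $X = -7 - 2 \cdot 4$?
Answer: $410$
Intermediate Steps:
$X = -15$ ($X = -7 - 8 = -15$)
$n{\left(M \right)} = 1$
$l = 1$
$l + 409 = 1 + 409 = 410$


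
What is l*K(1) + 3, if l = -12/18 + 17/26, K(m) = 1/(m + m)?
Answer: 467/156 ≈ 2.9936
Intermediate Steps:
K(m) = 1/(2*m)
l = -1/78 (l = -12*1/18 + 17*(1/26) = -⅔ + 17/26 = -1/78 ≈ -0.012821)
l*K(1) + 3 = -1/(156*1) + 3 = -1/156 + 3 = 467/156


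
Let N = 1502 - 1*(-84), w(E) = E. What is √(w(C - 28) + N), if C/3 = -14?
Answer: 2*√379 ≈ 38.936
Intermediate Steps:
C = -42 (C = 3*(-14) = -42)
N = 1586 (N = 1502 + 84 = 1586)
√(w(C - 28) + N) = √((-42 - 28) + 1586) = √(-70 + 1586) = √1516 = 2*√379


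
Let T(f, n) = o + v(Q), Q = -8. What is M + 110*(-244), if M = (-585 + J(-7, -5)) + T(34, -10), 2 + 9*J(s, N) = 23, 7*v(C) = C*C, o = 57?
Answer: -574487/21 ≈ -27357.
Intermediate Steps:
v(C) = C²/7 (v(C) = (C*C)/7 = C²/7)
J(s, N) = 7/3 (J(s, N) = -2/9 + (⅑)*23 = -2/9 + 23/9 = 7/3)
T(f, n) = 463/7 (T(f, n) = 57 + (⅐)*(-8)² = 57 + (⅐)*64 = 57 + 64/7 = 463/7)
M = -10847/21 (M = (-585 + 7/3) + 463/7 = -1748/3 + 463/7 = -10847/21 ≈ -516.52)
M + 110*(-244) = -10847/21 + 110*(-244) = -10847/21 - 26840 = -574487/21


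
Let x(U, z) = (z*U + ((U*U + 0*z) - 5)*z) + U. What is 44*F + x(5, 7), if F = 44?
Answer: 2116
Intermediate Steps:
x(U, z) = U + U*z + z*(-5 + U**2) (x(U, z) = (U*z + ((U**2 + 0) - 5)*z) + U = (U*z + (U**2 - 5)*z) + U = (U*z + (-5 + U**2)*z) + U = (U*z + z*(-5 + U**2)) + U = U + U*z + z*(-5 + U**2))
44*F + x(5, 7) = 44*44 + (5 - 5*7 + 5*7 + 7*5**2) = 1936 + (5 - 35 + 35 + 7*25) = 1936 + (5 - 35 + 35 + 175) = 1936 + 180 = 2116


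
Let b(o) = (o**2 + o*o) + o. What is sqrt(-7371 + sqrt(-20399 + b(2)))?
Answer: sqrt(-7371 + I*sqrt(20389)) ≈ 0.8315 + 85.859*I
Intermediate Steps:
b(o) = o + 2*o**2 (b(o) = (o**2 + o**2) + o = 2*o**2 + o = o + 2*o**2)
sqrt(-7371 + sqrt(-20399 + b(2))) = sqrt(-7371 + sqrt(-20399 + 2*(1 + 2*2))) = sqrt(-7371 + sqrt(-20399 + 2*(1 + 4))) = sqrt(-7371 + sqrt(-20399 + 2*5)) = sqrt(-7371 + sqrt(-20399 + 10)) = sqrt(-7371 + sqrt(-20389)) = sqrt(-7371 + I*sqrt(20389))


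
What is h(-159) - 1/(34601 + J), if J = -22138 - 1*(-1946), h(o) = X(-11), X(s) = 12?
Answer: 172907/14409 ≈ 12.000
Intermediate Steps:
h(o) = 12
J = -20192 (J = -22138 + 1946 = -20192)
h(-159) - 1/(34601 + J) = 12 - 1/(34601 - 20192) = 12 - 1/14409 = 172907/14409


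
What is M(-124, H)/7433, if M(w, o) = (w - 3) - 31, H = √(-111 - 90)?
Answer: -158/7433 ≈ -0.021257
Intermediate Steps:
H = I*√201 (H = √(-201) = I*√201 ≈ 14.177*I)
M(w, o) = -34 + w (M(w, o) = (-3 + w) - 31 = -34 + w)
M(-124, H)/7433 = (-34 - 124)/7433 = -158*1/7433 = -158/7433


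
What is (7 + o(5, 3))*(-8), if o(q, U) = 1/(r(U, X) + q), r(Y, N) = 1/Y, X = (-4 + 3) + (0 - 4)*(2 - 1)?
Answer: -115/2 ≈ -57.500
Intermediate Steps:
X = -5 (X = -1 - 4*1 = -1 - 4 = -5)
r(Y, N) = 1/Y
o(q, U) = 1/(q + 1/U) (o(q, U) = 1/(1/U + q) = 1/(q + 1/U))
(7 + o(5, 3))*(-8) = (7 + 3/(1 + 3*5))*(-8) = (7 + 3/(1 + 15))*(-8) = (7 + 3/16)*(-8) = (115/16)*(-8) = -115/2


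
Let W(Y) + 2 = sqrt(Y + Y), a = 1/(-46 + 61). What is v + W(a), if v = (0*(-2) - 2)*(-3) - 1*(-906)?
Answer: 910 + sqrt(30)/15 ≈ 910.37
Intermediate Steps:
a = 1/15 ≈ 0.066667
v = 912 (v = (0 - 2)*(-3) + 906 = -2*(-3) + 906 = 6 + 906 = 912)
W(Y) = -2 + sqrt(2)*sqrt(Y) (W(Y) = -2 + sqrt(Y + Y) = -2 + sqrt(2*Y) = -2 + sqrt(2)*sqrt(Y))
v + W(a) = 912 + (-2 + sqrt(2)*sqrt(1/15)) = 912 + (-2 + sqrt(2)*(sqrt(15)/15)) = 912 + (-2 + sqrt(30)/15) = 910 + sqrt(30)/15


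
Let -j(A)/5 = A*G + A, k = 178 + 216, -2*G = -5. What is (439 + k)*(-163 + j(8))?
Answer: -252399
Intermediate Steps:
G = 5/2 (G = -½*(-5) = 5/2 ≈ 2.5000)
k = 394
j(A) = -35*A/2 (j(A) = -5*(A*(5/2) + A) = -5*(5*A/2 + A) = -35*A/2)
(439 + k)*(-163 + j(8)) = (439 + 394)*(-163 - 35/2*8) = 833*(-163 - 140) = 833*(-303) = -252399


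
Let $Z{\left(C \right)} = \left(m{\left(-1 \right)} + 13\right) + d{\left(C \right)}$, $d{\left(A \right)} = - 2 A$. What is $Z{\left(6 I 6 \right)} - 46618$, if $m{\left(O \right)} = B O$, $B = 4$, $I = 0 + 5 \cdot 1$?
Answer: $-46969$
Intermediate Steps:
$I = 5$ ($I = 0 + 5 = 5$)
$m{\left(O \right)} = 4 O$
$Z{\left(C \right)} = 9 - 2 C$ ($Z{\left(C \right)} = \left(4 \left(-1\right) + 13\right) - 2 C = \left(-4 + 13\right) - 2 C = 9 - 2 C$)
$Z{\left(6 I 6 \right)} - 46618 = \left(9 - 2 \cdot 6 \cdot 5 \cdot 6\right) - 46618 = \left(9 - 2 \cdot 30 \cdot 6\right) - 46618 = \left(9 - 360\right) - 46618 = -351 - 46618 = -46969$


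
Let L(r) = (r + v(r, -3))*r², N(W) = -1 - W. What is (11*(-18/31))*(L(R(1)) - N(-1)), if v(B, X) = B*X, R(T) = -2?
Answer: -3168/31 ≈ -102.19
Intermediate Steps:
L(r) = -2*r³ (L(r) = (r + r*(-3))*r² = (r - 3*r)*r² = (-2*r)*r² = -2*r³)
(11*(-18/31))*(L(R(1)) - N(-1)) = (11*(-18/31))*(-2*(-2)³ - (-1 - 1*(-1))) = (11*(-18*1/31))*(-2*(-8) - (-1 + 1)) = (11*(-18/31))*(16 - 1*0) = -198*(16 + 0)/31 = -198/31*16 = -3168/31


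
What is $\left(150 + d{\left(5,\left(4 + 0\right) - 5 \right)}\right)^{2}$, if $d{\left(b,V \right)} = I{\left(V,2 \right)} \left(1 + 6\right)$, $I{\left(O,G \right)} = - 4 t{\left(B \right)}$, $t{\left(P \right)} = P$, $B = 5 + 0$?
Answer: $100$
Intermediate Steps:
$B = 5$
$I{\left(O,G \right)} = -20$ ($I{\left(O,G \right)} = \left(-4\right) 5 = -20$)
$d{\left(b,V \right)} = -140$ ($d{\left(b,V \right)} = - 20 \left(1 + 6\right) = \left(-20\right) 7 = -140$)
$\left(150 + d{\left(5,\left(4 + 0\right) - 5 \right)}\right)^{2} = \left(150 - 140\right)^{2} = 10^{2} = 100$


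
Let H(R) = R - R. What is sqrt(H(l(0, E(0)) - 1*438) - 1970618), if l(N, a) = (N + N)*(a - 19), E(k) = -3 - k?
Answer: I*sqrt(1970618) ≈ 1403.8*I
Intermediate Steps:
l(N, a) = 2*N*(-19 + a) (l(N, a) = (2*N)*(-19 + a) = 2*N*(-19 + a))
H(R) = 0
sqrt(H(l(0, E(0)) - 1*438) - 1970618) = sqrt(0 - 1970618) = sqrt(-1970618) = I*sqrt(1970618)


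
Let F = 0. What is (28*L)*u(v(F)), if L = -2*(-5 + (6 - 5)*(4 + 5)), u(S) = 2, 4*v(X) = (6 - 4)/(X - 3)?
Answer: -448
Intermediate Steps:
v(X) = 1/(2*(-3 + X)) (v(X) = ((6 - 4)/(X - 3))/4 = (2/(-3 + X))/4 = 1/(2*(-3 + X)))
L = -8 (L = -2*(-5 + 1*9) = -2*(-5 + 9) = -2*4 = -8)
(28*L)*u(v(F)) = (28*(-8))*2 = -224*2 = -448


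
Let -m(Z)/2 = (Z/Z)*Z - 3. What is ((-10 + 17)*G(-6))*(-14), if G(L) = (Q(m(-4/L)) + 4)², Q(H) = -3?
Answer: -98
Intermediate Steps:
m(Z) = 6 - 2*Z (m(Z) = -2*((Z/Z)*Z - 3) = -2*(1*Z - 3) = -2*(Z - 3) = -2*(-3 + Z) = 6 - 2*Z)
G(L) = 1 (G(L) = (-3 + 4)² = 1² = 1)
((-10 + 17)*G(-6))*(-14) = ((-10 + 17)*1)*(-14) = (7*1)*(-14) = 7*(-14) = -98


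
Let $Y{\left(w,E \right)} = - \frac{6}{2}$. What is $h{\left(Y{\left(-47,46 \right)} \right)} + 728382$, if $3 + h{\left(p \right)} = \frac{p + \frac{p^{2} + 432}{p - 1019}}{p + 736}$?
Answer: $\frac{77949663321}{107018} \approx 7.2838 \cdot 10^{5}$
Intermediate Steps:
$Y{\left(w,E \right)} = -3$ ($Y{\left(w,E \right)} = \left(-6\right) \frac{1}{2} = -3$)
$h{\left(p \right)} = -3 + \frac{p + \frac{432 + p^{2}}{-1019 + p}}{736 + p}$ ($h{\left(p \right)} = -3 + \frac{p + \frac{p^{2} + 432}{p - 1019}}{p + 736} = -3 + \frac{p + \frac{432 + p^{2}}{-1019 + p}}{736 + p}$)
$h{\left(Y{\left(-47,46 \right)} \right)} + 728382 = \frac{-2250384 + \left(-3\right)^{2} + 170 \left(-3\right)}{749984 - \left(-3\right)^{2} + 283 \left(-3\right)} + 728382 = \frac{-2250384 + 9 - 510}{749984 - 9 - 849} + 728382 = \frac{1}{749984 - 9 - 849} \left(-2250885\right) + 728382 = \frac{1}{749126} \left(-2250885\right) + 728382 = - \frac{321555}{107018} + 728382 = \frac{77949663321}{107018}$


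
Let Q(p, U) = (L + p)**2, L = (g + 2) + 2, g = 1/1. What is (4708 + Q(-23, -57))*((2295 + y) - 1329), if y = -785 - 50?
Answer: 659192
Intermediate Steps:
g = 1
y = -835
L = 5 (L = (1 + 2) + 2 = 3 + 2 = 5)
Q(p, U) = (5 + p)**2
(4708 + Q(-23, -57))*((2295 + y) - 1329) = (4708 + (5 - 23)**2)*((2295 - 835) - 1329) = (4708 + (-18)**2)*(1460 - 1329) = (4708 + 324)*131 = 5032*131 = 659192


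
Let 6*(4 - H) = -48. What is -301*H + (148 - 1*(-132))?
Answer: -3332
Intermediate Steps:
H = 12 (H = 4 - 1/6*(-48) = 4 + 8 = 12)
-301*H + (148 - 1*(-132)) = -301*12 + (148 - 1*(-132)) = -3612 + (148 + 132) = -3612 + 280 = -3332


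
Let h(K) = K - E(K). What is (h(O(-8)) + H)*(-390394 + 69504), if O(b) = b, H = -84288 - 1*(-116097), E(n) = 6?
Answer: -10202697550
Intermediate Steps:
H = 31809 (H = -84288 + 116097 = 31809)
h(K) = -6 + K (h(K) = K - 1*6 = K - 6 = -6 + K)
(h(O(-8)) + H)*(-390394 + 69504) = ((-6 - 8) + 31809)*(-390394 + 69504) = (-14 + 31809)*(-320890) = 31795*(-320890) = -10202697550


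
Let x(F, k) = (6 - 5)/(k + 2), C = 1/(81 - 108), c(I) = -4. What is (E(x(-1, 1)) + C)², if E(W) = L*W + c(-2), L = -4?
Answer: 21025/729 ≈ 28.841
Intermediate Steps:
C = -1/27 (C = 1/(-27) = -1/27 ≈ -0.037037)
x(F, k) = 1/(2 + k)
E(W) = -4 - 4*W (E(W) = -4*W - 4 = -4 - 4*W)
(E(x(-1, 1)) + C)² = ((-4 - 4/(2 + 1)) - 1/27)² = ((-4 - 4/3) - 1/27)² = (-16/3 - 1/27)² = (-145/27)² = 21025/729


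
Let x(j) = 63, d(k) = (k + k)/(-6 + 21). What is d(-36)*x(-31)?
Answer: -1512/5 ≈ -302.40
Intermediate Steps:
d(k) = 2*k/15 (d(k) = (2*k)/15 = (2*k)*(1/15) = 2*k/15)
d(-36)*x(-31) = ((2/15)*(-36))*63 = -24/5*63 = -1512/5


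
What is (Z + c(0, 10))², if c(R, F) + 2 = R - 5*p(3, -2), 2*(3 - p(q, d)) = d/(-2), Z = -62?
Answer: 23409/4 ≈ 5852.3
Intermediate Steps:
p(q, d) = 3 + d/4 (p(q, d) = 3 - d/(2*(-2)) = 3 - d*(-1)/(2*2) = 3 - (-1)*d/4 = 3 + d/4)
c(R, F) = -29/2 + R (c(R, F) = -2 + (R - 5*(3 + (¼)*(-2))) = -2 + (R - 5*(3 - ½)) = -2 + (R - 5*5/2) = -2 + (R - 25/2) = -2 + (-25/2 + R) = -29/2 + R)
(Z + c(0, 10))² = (-62 + (-29/2 + 0))² = (-62 - 29/2)² = (-153/2)² = 23409/4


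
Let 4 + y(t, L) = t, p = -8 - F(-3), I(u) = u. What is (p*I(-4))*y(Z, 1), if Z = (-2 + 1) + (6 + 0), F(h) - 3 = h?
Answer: 32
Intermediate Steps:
F(h) = 3 + h
Z = 5 (Z = -1 + 6 = 5)
p = -8 (p = -8 - (3 - 3) = -8 - 1*0 = -8 + 0 = -8)
y(t, L) = -4 + t
(p*I(-4))*y(Z, 1) = (-8*(-4))*(-4 + 5) = 32*1 = 32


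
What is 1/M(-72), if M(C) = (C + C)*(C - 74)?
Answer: 1/21024 ≈ 4.7565e-5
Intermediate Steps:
M(C) = 2*C*(-74 + C) (M(C) = (2*C)*(-74 + C) = 2*C*(-74 + C))
1/M(-72) = 1/(2*(-72)*(-74 - 72)) = 1/(2*(-72)*(-146)) = 1/21024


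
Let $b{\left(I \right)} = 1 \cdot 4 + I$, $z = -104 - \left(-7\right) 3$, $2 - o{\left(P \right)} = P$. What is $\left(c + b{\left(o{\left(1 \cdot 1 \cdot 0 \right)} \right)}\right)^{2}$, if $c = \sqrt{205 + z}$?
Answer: $\left(6 + \sqrt{122}\right)^{2} \approx 290.54$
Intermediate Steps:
$o{\left(P \right)} = 2 - P$
$z = -83$ ($z = -104 - -21 = -104 + 21 = -83$)
$c = \sqrt{122}$ ($c = \sqrt{205 - 83} = \sqrt{122} \approx 11.045$)
$b{\left(I \right)} = 4 + I$
$\left(c + b{\left(o{\left(1 \cdot 1 \cdot 0 \right)} \right)}\right)^{2} = \left(\sqrt{122} + \left(4 + \left(2 - 1 \cdot 1 \cdot 0\right)\right)\right)^{2} = \left(\sqrt{122} + \left(4 + \left(2 - 1 \cdot 0\right)\right)\right)^{2} = \left(\sqrt{122} + \left(4 + \left(2 - 0\right)\right)\right)^{2} = \left(\sqrt{122} + \left(4 + \left(2 + 0\right)\right)\right)^{2} = \left(\sqrt{122} + \left(4 + 2\right)\right)^{2} = \left(\sqrt{122} + 6\right)^{2} = \left(6 + \sqrt{122}\right)^{2}$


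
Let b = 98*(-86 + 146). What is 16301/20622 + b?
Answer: 121273661/20622 ≈ 5880.8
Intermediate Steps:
b = 5880 (b = 98*60 = 5880)
16301/20622 + b = 16301/20622 + 5880 = 121273661/20622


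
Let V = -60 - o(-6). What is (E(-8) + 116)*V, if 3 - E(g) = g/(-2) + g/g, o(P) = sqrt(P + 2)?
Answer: -6840 - 228*I ≈ -6840.0 - 228.0*I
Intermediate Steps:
o(P) = sqrt(2 + P)
E(g) = 2 + g/2 (E(g) = 3 - (g/(-2) + g/g) = 3 - (g*(-1/2) + 1) = 3 - (-g/2 + 1) = 3 - (1 - g/2) = 3 + (-1 + g/2) = 2 + g/2)
V = -60 - 2*I (V = -60 - sqrt(2 - 6) = -60 - sqrt(-4) = -60 - 2*I ≈ -60.0 - 2.0*I)
(E(-8) + 116)*V = ((2 + (1/2)*(-8)) + 116)*(-60 - 2*I) = ((2 - 4) + 116)*(-60 - 2*I) = (-2 + 116)*(-60 - 2*I) = 114*(-60 - 2*I) = -6840 - 228*I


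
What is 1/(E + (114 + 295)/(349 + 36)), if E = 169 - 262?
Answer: -385/35396 ≈ -0.010877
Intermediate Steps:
E = -93
1/(E + (114 + 295)/(349 + 36)) = 1/(-93 + (114 + 295)/(349 + 36)) = 1/(-93 + 409/385) = 1/(-35396/385) = -385/35396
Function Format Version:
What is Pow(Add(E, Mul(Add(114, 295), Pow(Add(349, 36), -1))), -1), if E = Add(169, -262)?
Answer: Rational(-385, 35396) ≈ -0.010877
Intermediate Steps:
E = -93
Pow(Add(E, Mul(Add(114, 295), Pow(Add(349, 36), -1))), -1) = Pow(Add(-93, Mul(Add(114, 295), Pow(Add(349, 36), -1))), -1) = Pow(Add(-93, Mul(409, Pow(385, -1))), -1) = Pow(Add(-93, Mul(409, Rational(1, 385))), -1) = Pow(Add(-93, Rational(409, 385)), -1) = Pow(Rational(-35396, 385), -1) = Rational(-385, 35396)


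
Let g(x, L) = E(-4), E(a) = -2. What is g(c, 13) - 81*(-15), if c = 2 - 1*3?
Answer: 1213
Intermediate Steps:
c = -1 (c = 2 - 3 = -1)
g(x, L) = -2
g(c, 13) - 81*(-15) = -2 - 81*(-15) = -2 + 1215 = 1213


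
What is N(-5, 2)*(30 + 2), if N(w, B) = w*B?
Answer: -320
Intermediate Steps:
N(w, B) = B*w
N(-5, 2)*(30 + 2) = (2*(-5))*(30 + 2) = -10*32 = -320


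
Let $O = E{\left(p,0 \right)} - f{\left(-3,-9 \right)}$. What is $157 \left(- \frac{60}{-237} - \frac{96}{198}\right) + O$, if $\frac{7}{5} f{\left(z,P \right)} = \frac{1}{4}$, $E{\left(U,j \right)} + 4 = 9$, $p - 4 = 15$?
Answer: $- \frac{2303239}{72996} \approx -31.553$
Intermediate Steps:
$p = 19$ ($p = 4 + 15 = 19$)
$E{\left(U,j \right)} = 5$ ($E{\left(U,j \right)} = -4 + 9 = 5$)
$f{\left(z,P \right)} = \frac{5}{28}$ ($f{\left(z,P \right)} = \frac{5}{7 \cdot 4} = \frac{5}{7} \cdot \frac{1}{4} = \frac{5}{28}$)
$O = \frac{135}{28}$ ($O = 5 - \frac{5}{28} = \frac{135}{28} \approx 4.8214$)
$157 \left(- \frac{60}{-237} - \frac{96}{198}\right) + O = 157 \left(- \frac{60}{-237} - \frac{96}{198}\right) + \frac{135}{28} = 157 \left(\left(-60\right) \left(- \frac{1}{237}\right) - \frac{16}{33}\right) + \frac{135}{28} = 157 \left(\frac{20}{79} - \frac{16}{33}\right) + \frac{135}{28} = 157 \left(- \frac{604}{2607}\right) + \frac{135}{28} = - \frac{94828}{2607} + \frac{135}{28} = - \frac{2303239}{72996}$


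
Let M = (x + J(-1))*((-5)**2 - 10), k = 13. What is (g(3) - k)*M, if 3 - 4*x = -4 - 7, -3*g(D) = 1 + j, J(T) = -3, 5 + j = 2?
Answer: -185/2 ≈ -92.500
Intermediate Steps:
j = -3 (j = -5 + 2 = -3)
g(D) = 2/3 (g(D) = -(1 - 3)/3 = -1/3*(-2) = 2/3)
x = 7/2 (x = 3/4 - (-4 - 7)/4 = 3/4 - 1/4*(-11) = 3/4 + 11/4 = 7/2 ≈ 3.5000)
M = 15/2 (M = (7/2 - 3)*((-5)**2 - 10) = (25 - 10)/2 = (1/2)*15 = 15/2 ≈ 7.5000)
(g(3) - k)*M = (2/3 - 1*13)*(15/2) = (2/3 - 13)*(15/2) = -37/3*15/2 = -185/2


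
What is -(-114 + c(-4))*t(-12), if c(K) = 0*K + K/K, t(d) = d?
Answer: -1356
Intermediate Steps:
c(K) = 1 (c(K) = 0 + 1 = 1)
-(-114 + c(-4))*t(-12) = -(-114 + 1)*(-12) = -(-113)*(-12) = -1*1356 = -1356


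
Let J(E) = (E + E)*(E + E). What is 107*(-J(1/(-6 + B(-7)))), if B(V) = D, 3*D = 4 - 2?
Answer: -963/64 ≈ -15.047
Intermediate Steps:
D = ⅔ (D = (4 - 2)/3 = (⅓)*2 = ⅔ ≈ 0.66667)
B(V) = ⅔
J(E) = 4*E² (J(E) = (2*E)*(2*E) = 4*E²)
107*(-J(1/(-6 + B(-7)))) = 107*(-4*(1/(-6 + ⅔))²) = 107*(-4*(1/(-16/3))²) = 107*(-4*(-3/16)²) = 107*(-4*9/256) = 107*(-1*9/64) = 107*(-9/64) = -963/64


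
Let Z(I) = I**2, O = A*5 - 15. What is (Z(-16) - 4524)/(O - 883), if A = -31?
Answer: 4268/1053 ≈ 4.0532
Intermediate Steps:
O = -170 (O = -31*5 - 15 = -155 - 15 = -170)
(Z(-16) - 4524)/(O - 883) = ((-16)**2 - 4524)/(-170 - 883) = (256 - 4524)/(-1053) = -4268*(-1/1053) = 4268/1053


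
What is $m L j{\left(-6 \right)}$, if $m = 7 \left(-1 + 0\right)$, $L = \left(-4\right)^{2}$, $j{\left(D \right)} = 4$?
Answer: $-448$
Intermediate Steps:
$L = 16$
$m = -7$ ($m = 7 \left(-1\right) = -7$)
$m L j{\left(-6 \right)} = \left(-7\right) 16 \cdot 4 = \left(-112\right) 4 = -448$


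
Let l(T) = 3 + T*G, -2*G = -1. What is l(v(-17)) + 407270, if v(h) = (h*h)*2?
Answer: 407562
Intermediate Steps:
G = 1/2 (G = -1/2*(-1) = 1/2 ≈ 0.50000)
v(h) = 2*h**2 (v(h) = h**2*2 = 2*h**2)
l(T) = 3 + T/2 (l(T) = 3 + T*(1/2) = 3 + T/2)
l(v(-17)) + 407270 = (3 + (2*(-17)**2)/2) + 407270 = (3 + (2*289)/2) + 407270 = (3 + (1/2)*578) + 407270 = (3 + 289) + 407270 = 292 + 407270 = 407562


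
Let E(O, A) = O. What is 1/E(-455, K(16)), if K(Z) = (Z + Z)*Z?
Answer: -1/455 ≈ -0.0021978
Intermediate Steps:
K(Z) = 2*Z**2 (K(Z) = (2*Z)*Z = 2*Z**2)
1/E(-455, K(16)) = 1/(-455) = -1/455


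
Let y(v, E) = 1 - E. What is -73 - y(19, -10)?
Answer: -84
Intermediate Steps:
-73 - y(19, -10) = -73 - (1 - 1*(-10)) = -73 - (1 + 10) = -73 - 1*11 = -73 - 11 = -84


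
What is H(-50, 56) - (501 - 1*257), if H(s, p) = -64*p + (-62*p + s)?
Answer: -7350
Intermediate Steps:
H(s, p) = s - 126*p (H(s, p) = -64*p + (s - 62*p) = s - 126*p)
H(-50, 56) - (501 - 1*257) = (-50 - 126*56) - (501 - 1*257) = (-50 - 7056) - (501 - 257) = -7106 - 1*244 = -7106 - 244 = -7350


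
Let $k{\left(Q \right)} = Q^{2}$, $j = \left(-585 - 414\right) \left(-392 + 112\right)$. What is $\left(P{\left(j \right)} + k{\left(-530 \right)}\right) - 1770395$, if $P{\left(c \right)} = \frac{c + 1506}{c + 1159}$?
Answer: $- \frac{418367584879}{280879} \approx -1.4895 \cdot 10^{6}$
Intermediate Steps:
$j = 279720$ ($j = \left(-999\right) \left(-280\right) = 279720$)
$P{\left(c \right)} = \frac{1506 + c}{1159 + c}$
$\left(P{\left(j \right)} + k{\left(-530 \right)}\right) - 1770395 = \left(\frac{1506 + 279720}{1159 + 279720} + \left(-530\right)^{2}\right) - 1770395 = \left(\frac{1}{280879} \cdot 281226 + 280900\right) - 1770395 = \left(\frac{281226}{280879} + 280900\right) - 1770395 = \frac{78899192326}{280879} - 1770395 = - \frac{418367584879}{280879}$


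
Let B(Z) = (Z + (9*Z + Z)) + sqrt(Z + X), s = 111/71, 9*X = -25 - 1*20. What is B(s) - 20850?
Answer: -1479129/71 + 2*I*sqrt(4331)/71 ≈ -20833.0 + 1.8538*I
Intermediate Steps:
X = -5 (X = (-25 - 1*20)/9 = (-25 - 20)/9 = (1/9)*(-45) = -5)
s = 111/71 (s = 111*(1/71) = 111/71 ≈ 1.5634)
B(Z) = sqrt(-5 + Z) + 11*Z (B(Z) = (Z + (9*Z + Z)) + sqrt(Z - 5) = (Z + 10*Z) + sqrt(-5 + Z) = 11*Z + sqrt(-5 + Z) = sqrt(-5 + Z) + 11*Z)
B(s) - 20850 = (sqrt(-5 + 111/71) + 11*(111/71)) - 20850 = (sqrt(-244/71) + 1221/71) - 20850 = (2*I*sqrt(4331)/71 + 1221/71) - 20850 = (1221/71 + 2*I*sqrt(4331)/71) - 20850 = -1479129/71 + 2*I*sqrt(4331)/71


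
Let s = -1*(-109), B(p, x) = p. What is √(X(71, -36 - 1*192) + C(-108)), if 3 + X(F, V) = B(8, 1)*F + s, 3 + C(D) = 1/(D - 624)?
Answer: √89884293/366 ≈ 25.904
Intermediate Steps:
C(D) = -3 + 1/(-624 + D) (C(D) = -3 + 1/(D - 624) = -3 + 1/(-624 + D))
s = 109
X(F, V) = 106 + 8*F (X(F, V) = -3 + (8*F + 109) = -3 + (109 + 8*F) = 106 + 8*F)
√(X(71, -36 - 1*192) + C(-108)) = √((106 + 8*71) + (1873 - 3*(-108))/(-624 - 108)) = √((106 + 568) + (1873 + 324)/(-732)) = √(674 - 1/732*2197) = √(674 - 2197/732) = √(491171/732) = √89884293/366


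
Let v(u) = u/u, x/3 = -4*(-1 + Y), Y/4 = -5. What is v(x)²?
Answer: 1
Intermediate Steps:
Y = -20 (Y = 4*(-5) = -20)
x = 252 (x = 3*(-4*(-1 - 20)) = 3*(-4*(-21)) = 3*84 = 252)
v(u) = 1
v(x)² = 1² = 1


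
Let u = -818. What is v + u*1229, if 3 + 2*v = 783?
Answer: -1004932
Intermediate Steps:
v = 390 (v = -3/2 + (1/2)*783 = -3/2 + 783/2 = 390)
v + u*1229 = 390 - 818*1229 = 390 - 1005322 = -1004932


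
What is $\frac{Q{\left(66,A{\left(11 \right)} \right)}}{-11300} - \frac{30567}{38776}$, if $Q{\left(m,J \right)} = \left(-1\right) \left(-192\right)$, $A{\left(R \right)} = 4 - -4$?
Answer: $- \frac{88213023}{109542200} \approx -0.80529$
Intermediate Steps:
$A{\left(R \right)} = 8$ ($A{\left(R \right)} = 4 + 4 = 8$)
$Q{\left(m,J \right)} = 192$
$\frac{Q{\left(66,A{\left(11 \right)} \right)}}{-11300} - \frac{30567}{38776} = \frac{192}{-11300} - \frac{30567}{38776} = 192 \left(- \frac{1}{11300}\right) - \frac{30567}{38776} = - \frac{48}{2825} - \frac{30567}{38776} = - \frac{88213023}{109542200}$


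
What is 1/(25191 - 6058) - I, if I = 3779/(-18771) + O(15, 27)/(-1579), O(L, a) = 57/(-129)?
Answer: 4903648733749/24384904933071 ≈ 0.20109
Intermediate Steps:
O(L, a) = -19/43 (O(L, a) = 57*(-1/129) = -19/43)
I = -256226114/1274494587 (I = 3779/(-18771) - 19/43/(-1579) = 3779*(-1/18771) - 19/43*(-1/1579) = -3779/18771 + 19/67897 = -256226114/1274494587 ≈ -0.20104)
1/(25191 - 6058) - I = 1/(25191 - 6058) - 1*(-256226114/1274494587) = 1/19133 + 256226114/1274494587 = 4903648733749/24384904933071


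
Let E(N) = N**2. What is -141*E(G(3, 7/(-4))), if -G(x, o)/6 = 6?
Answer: -182736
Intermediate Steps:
G(x, o) = -36 (G(x, o) = -6*6 = -36)
-141*E(G(3, 7/(-4))) = -141*(-36)**2 = -141*1296 = -182736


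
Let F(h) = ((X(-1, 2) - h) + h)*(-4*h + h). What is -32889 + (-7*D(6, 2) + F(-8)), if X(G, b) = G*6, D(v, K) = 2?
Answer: -33047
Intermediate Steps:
X(G, b) = 6*G
F(h) = 18*h (F(h) = ((6*(-1) - h) + h)*(-4*h + h) = ((-6 - h) + h)*(-3*h) = -(-18)*h = 18*h)
-32889 + (-7*D(6, 2) + F(-8)) = -32889 + (-7*2 + 18*(-8)) = -32889 + (-14 - 144) = -32889 - 158 = -33047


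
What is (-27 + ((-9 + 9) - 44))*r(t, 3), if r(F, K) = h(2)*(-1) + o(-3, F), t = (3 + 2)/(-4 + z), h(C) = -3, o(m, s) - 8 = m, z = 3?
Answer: -568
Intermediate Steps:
o(m, s) = 8 + m
t = -5 (t = (3 + 2)/(-4 + 3) = 5/(-1) = 5*(-1) = -5)
r(F, K) = 8 (r(F, K) = -3*(-1) + (8 - 3) = 3 + 5 = 8)
(-27 + ((-9 + 9) - 44))*r(t, 3) = (-27 + ((-9 + 9) - 44))*8 = (-27 + (0 - 44))*8 = (-27 - 44)*8 = -71*8 = -568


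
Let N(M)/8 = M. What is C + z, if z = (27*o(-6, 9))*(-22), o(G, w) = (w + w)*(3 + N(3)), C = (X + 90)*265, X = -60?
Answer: -280734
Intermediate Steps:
N(M) = 8*M
C = 7950 (C = (-60 + 90)*265 = 30*265 = 7950)
o(G, w) = 54*w (o(G, w) = (w + w)*(3 + 8*3) = (2*w)*(3 + 24) = (2*w)*27 = 54*w)
z = -288684 (z = (27*(54*9))*(-22) = (27*486)*(-22) = 13122*(-22) = -288684)
C + z = 7950 - 288684 = -280734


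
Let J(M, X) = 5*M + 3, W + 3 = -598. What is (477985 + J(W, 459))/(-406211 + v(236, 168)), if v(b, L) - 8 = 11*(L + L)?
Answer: -474983/402507 ≈ -1.1801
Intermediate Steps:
W = -601 (W = -3 - 598 = -601)
v(b, L) = 8 + 22*L (v(b, L) = 8 + 11*(L + L) = 8 + 11*(2*L) = 8 + 22*L)
J(M, X) = 3 + 5*M
(477985 + J(W, 459))/(-406211 + v(236, 168)) = (477985 + (3 + 5*(-601)))/(-406211 + (8 + 22*168)) = (477985 + (3 - 3005))/(-406211 + (8 + 3696)) = (477985 - 3002)/(-406211 + 3704) = 474983/(-402507) = 474983*(-1/402507) = -474983/402507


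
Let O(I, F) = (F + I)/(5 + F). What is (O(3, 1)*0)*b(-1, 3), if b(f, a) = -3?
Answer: 0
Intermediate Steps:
O(I, F) = (F + I)/(5 + F)
(O(3, 1)*0)*b(-1, 3) = (((1 + 3)/(5 + 1))*0)*(-3) = ((4/6)*0)*(-3) = (((⅙)*4)*0)*(-3) = ((⅔)*0)*(-3) = 0*(-3) = 0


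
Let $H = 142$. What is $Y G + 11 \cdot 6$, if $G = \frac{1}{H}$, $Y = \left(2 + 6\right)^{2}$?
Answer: $\frac{4718}{71} \approx 66.451$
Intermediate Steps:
$Y = 64$ ($Y = 8^{2} = 64$)
$G = \frac{1}{142} \approx 0.0070423$
$Y G + 11 \cdot 6 = 64 \cdot \frac{1}{142} + 11 \cdot 6 = \frac{32}{71} + 66 = \frac{4718}{71}$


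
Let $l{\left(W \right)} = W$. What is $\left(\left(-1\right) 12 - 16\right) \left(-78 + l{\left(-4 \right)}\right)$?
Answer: $2296$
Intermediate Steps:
$\left(\left(-1\right) 12 - 16\right) \left(-78 + l{\left(-4 \right)}\right) = \left(\left(-1\right) 12 - 16\right) \left(-78 - 4\right) = \left(-12 - 16\right) \left(-82\right) = \left(-28\right) \left(-82\right) = 2296$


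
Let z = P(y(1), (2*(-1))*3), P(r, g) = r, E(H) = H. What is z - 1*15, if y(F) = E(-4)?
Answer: -19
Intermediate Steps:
y(F) = -4
z = -4
z - 1*15 = -4 - 1*15 = -4 - 15 = -19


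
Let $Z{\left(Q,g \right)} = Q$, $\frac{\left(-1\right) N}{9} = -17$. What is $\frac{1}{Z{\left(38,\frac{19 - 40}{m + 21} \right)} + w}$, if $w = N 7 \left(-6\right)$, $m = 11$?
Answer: $- \frac{1}{6388} \approx -0.00015654$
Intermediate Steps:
$N = 153$ ($N = \left(-9\right) \left(-17\right) = 153$)
$w = -6426$ ($w = 153 \cdot 7 \left(-6\right) = 1071 \left(-6\right) = -6426$)
$\frac{1}{Z{\left(38,\frac{19 - 40}{m + 21} \right)} + w} = \frac{1}{38 - 6426} = \frac{1}{-6388} = - \frac{1}{6388}$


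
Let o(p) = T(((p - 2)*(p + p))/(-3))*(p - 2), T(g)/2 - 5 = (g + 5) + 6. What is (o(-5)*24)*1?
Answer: 2464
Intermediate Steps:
T(g) = 32 + 2*g (T(g) = 10 + 2*((g + 5) + 6) = 10 + 2*((5 + g) + 6) = 10 + 2*(11 + g) = 10 + (22 + 2*g) = 32 + 2*g)
o(p) = (-2 + p)*(32 - 4*p*(-2 + p)/3) (o(p) = (32 + 2*(((p - 2)*(p + p))/(-3)))*(p - 2) = (32 + 2*(((-2 + p)*(2*p))*(-1/3)))*(-2 + p) = (32 + 2*((2*p*(-2 + p))*(-1/3)))*(-2 + p) = (32 + 2*(-2*p*(-2 + p)/3))*(-2 + p) = (32 - 4*p*(-2 + p)/3)*(-2 + p) = (-2 + p)*(32 - 4*p*(-2 + p)/3))
(o(-5)*24)*1 = (-4*(-24 - 5*(-2 - 5))*(-2 - 5)/3*24)*1 = (-4/3*(-24 - 5*(-7))*(-7)*24)*1 = (-4/3*(-24 + 35)*(-7)*24)*1 = (-4/3*11*(-7)*24)*1 = ((308/3)*24)*1 = 2464*1 = 2464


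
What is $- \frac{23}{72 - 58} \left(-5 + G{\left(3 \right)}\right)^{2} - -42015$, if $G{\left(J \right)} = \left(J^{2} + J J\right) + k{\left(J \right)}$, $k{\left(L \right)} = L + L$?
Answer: $\frac{579907}{14} \approx 41422.0$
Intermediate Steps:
$k{\left(L \right)} = 2 L$
$G{\left(J \right)} = 2 J + 2 J^{2}$ ($G{\left(J \right)} = \left(J^{2} + J J\right) + 2 J = \left(J^{2} + J^{2}\right) + 2 J = 2 J^{2} + 2 J = 2 J + 2 J^{2}$)
$- \frac{23}{72 - 58} \left(-5 + G{\left(3 \right)}\right)^{2} - -42015 = - \frac{23}{72 - 58} \left(-5 + 2 \cdot 3 \left(1 + 3\right)\right)^{2} - -42015 = - \frac{23}{14} \left(-5 + 2 \cdot 3 \cdot 4\right)^{2} + 42015 = \left(-23\right) \frac{1}{14} \left(-5 + 24\right)^{2} + 42015 = - \frac{23 \cdot 19^{2}}{14} + 42015 = \left(- \frac{23}{14}\right) 361 + 42015 = - \frac{8303}{14} + 42015 = \frac{579907}{14}$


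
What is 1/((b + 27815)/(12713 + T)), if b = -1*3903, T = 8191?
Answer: 2613/2989 ≈ 0.87421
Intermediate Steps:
b = -3903
1/((b + 27815)/(12713 + T)) = 1/((-3903 + 27815)/(12713 + 8191)) = 1/(23912/20904) = 1/(23912*(1/20904)) = 1/(2989/2613) = 2613/2989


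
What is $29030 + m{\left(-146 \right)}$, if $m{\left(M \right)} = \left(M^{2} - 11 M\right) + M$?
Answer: $51806$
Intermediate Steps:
$m{\left(M \right)} = M^{2} - 10 M$
$29030 + m{\left(-146 \right)} = 29030 - 146 \left(-10 - 146\right) = 29030 - -22776 = 29030 + 22776 = 51806$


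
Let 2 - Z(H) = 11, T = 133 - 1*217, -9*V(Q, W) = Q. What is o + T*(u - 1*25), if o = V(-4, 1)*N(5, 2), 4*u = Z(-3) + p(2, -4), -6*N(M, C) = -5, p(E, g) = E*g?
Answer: 66349/27 ≈ 2457.4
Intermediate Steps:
V(Q, W) = -Q/9
T = -84 (T = 133 - 217 = -84)
N(M, C) = ⅚ (N(M, C) = -⅙*(-5) = ⅚)
Z(H) = -9 (Z(H) = 2 - 1*11 = 2 - 11 = -9)
u = -17/4 (u = (-9 + 2*(-4))/4 = (-9 - 8)/4 = (¼)*(-17) = -17/4 ≈ -4.2500)
o = 10/27 (o = -⅑*(-4)*(⅚) = (4/9)*(⅚) = 10/27 ≈ 0.37037)
o + T*(u - 1*25) = 10/27 - 84*(-17/4 - 1*25) = 10/27 - 84*(-17/4 - 25) = 10/27 - 84*(-117/4) = 10/27 + 2457 = 66349/27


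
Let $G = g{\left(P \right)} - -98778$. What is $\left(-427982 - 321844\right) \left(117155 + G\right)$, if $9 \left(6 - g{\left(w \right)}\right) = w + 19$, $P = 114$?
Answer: $-161905595852$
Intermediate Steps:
$g{\left(w \right)} = \frac{35}{9} - \frac{w}{9}$ ($g{\left(w \right)} = 6 - \frac{w + 19}{9} = 6 - \frac{19 + w}{9} = 6 - \left(\frac{19}{9} + \frac{w}{9}\right) = \frac{35}{9} - \frac{w}{9}$)
$G = \frac{888923}{9}$ ($G = \left(\frac{35}{9} - \frac{38}{3}\right) - -98778 = \left(\frac{35}{9} - \frac{38}{3}\right) + 98778 = - \frac{79}{9} + 98778 = \frac{888923}{9} \approx 98769.0$)
$\left(-427982 - 321844\right) \left(117155 + G\right) = \left(-427982 - 321844\right) \left(117155 + \frac{888923}{9}\right) = \left(-749826\right) \frac{1943318}{9} = -161905595852$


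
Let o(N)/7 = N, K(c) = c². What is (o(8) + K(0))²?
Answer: 3136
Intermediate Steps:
o(N) = 7*N
(o(8) + K(0))² = (7*8 + 0²)² = (56 + 0)² = 56² = 3136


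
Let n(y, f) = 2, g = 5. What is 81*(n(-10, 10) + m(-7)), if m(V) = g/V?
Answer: 729/7 ≈ 104.14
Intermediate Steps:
m(V) = 5/V
81*(n(-10, 10) + m(-7)) = 81*(2 + 5/(-7)) = 81*(2 + 5*(-⅐)) = 81*(2 - 5/7) = 81*(9/7) = 729/7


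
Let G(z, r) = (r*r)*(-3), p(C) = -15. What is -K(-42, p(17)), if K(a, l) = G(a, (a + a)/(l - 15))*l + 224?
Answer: -2884/5 ≈ -576.80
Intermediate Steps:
G(z, r) = -3*r**2 (G(z, r) = r**2*(-3) = -3*r**2)
K(a, l) = 224 - 12*l*a**2/(-15 + l)**2 (K(a, l) = (-3*(a + a)**2/(l - 15)**2)*l + 224 = (-3*4*a**2/(-15 + l)**2)*l + 224 = (-12*a**2/(-15 + l)**2)*l + 224 = -12*l*a**2/(-15 + l)**2 + 224 = 224 - 12*l*a**2/(-15 + l)**2)
-K(-42, p(17)) = -(224 - 12*(-15)*(-42)**2/(-15 - 15)**2) = -(224 - 12*(-15)*1764/(-30)**2) = -(224 - 12*(-15)*1764*1/900) = -(224 + 1764/5) = -1*2884/5 = -2884/5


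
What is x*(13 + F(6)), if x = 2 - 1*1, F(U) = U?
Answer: 19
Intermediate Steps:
x = 1 (x = 2 - 1 = 1)
x*(13 + F(6)) = 1*(13 + 6) = 1*19 = 19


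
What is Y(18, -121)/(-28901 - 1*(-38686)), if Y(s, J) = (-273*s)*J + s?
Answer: 594612/9785 ≈ 60.768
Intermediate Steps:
Y(s, J) = s - 273*J*s (Y(s, J) = -273*J*s + s = s - 273*J*s)
Y(18, -121)/(-28901 - 1*(-38686)) = (18*(1 - 273*(-121)))/(-28901 - 1*(-38686)) = (18*(1 + 33033))/(-28901 + 38686) = (18*33034)/9785 = 594612*(1/9785) = 594612/9785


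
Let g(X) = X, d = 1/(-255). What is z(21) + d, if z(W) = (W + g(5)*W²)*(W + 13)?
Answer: 19299419/255 ≈ 75684.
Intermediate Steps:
d = -1/255 ≈ -0.0039216
z(W) = (13 + W)*(W + 5*W²) (z(W) = (W + 5*W²)*(W + 13) = (W + 5*W²)*(13 + W) = (13 + W)*(W + 5*W²))
z(21) + d = 21*(13 + 5*21² + 66*21) - 1/255 = 21*(13 + 5*441 + 1386) - 1/255 = 21*(13 + 2205 + 1386) - 1/255 = 21*3604 - 1/255 = 75684 - 1/255 = 19299419/255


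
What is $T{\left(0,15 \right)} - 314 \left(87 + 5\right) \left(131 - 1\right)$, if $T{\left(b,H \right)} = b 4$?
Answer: $-3755440$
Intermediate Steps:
$T{\left(b,H \right)} = 4 b$
$T{\left(0,15 \right)} - 314 \left(87 + 5\right) \left(131 - 1\right) = 4 \cdot 0 - 314 \left(87 + 5\right) \left(131 - 1\right) = 0 - 314 \cdot 92 \cdot 130 = 0 - 3755440 = -3755440$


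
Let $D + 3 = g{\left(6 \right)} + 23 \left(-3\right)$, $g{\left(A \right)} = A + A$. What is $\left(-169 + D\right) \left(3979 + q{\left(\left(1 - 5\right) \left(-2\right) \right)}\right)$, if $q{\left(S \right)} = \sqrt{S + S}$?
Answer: $-912107$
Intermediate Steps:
$g{\left(A \right)} = 2 A$
$q{\left(S \right)} = \sqrt{2} \sqrt{S}$ ($q{\left(S \right)} = \sqrt{2 S} = \sqrt{2} \sqrt{S}$)
$D = -60$ ($D = -3 + \left(2 \cdot 6 + 23 \left(-3\right)\right) = -3 + \left(12 - 69\right) = -3 - 57 = -60$)
$\left(-169 + D\right) \left(3979 + q{\left(\left(1 - 5\right) \left(-2\right) \right)}\right) = \left(-169 - 60\right) \left(3979 + \sqrt{2} \sqrt{\left(1 - 5\right) \left(-2\right)}\right) = - 229 \left(3979 + \sqrt{2} \sqrt{\left(-4\right) \left(-2\right)}\right) = - 229 \left(3979 + \sqrt{2} \sqrt{8}\right) = - 229 \left(3979 + \sqrt{2} \cdot 2 \sqrt{2}\right) = - 229 \left(3979 + 4\right) = \left(-229\right) 3983 = -912107$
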